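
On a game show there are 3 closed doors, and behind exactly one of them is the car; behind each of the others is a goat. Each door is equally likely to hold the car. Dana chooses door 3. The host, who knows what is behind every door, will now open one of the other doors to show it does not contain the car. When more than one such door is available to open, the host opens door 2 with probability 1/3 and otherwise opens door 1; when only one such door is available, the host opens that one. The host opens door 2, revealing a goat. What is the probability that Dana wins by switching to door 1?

3/4

Condition on the true location of the car.
If it is behind door 1 (prior 1/3): only door 2 is available, probability 1; weight (1/3)·1 = 1/3.
If it is behind door 2 (prior 1/3): the host opened door 2, so this case is ruled out; weight (1/3)·0 = 0.
If it is behind door 3 (prior 1/3): door 2 is available, opened with probability 1/3; weight (1/3)·(1/3) = 1/9.
The weights sum to 4/9.
So P(the car behind door 1 | the host opened door 2) = (1/3) / (4/9) = 3/4.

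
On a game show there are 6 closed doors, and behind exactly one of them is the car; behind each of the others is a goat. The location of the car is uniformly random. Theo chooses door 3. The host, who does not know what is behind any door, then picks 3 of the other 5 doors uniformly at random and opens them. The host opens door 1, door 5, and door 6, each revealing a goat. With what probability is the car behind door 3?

1/3

Because the host chose which doors to open without knowing where the car is, the choice is independent of the prize location. Learning that none of the 3 opened doors holds the car simply rules out those 3 locations and leaves the remaining 3 doors still equally likely by symmetry.
So P(the car behind door 3) = 1/3.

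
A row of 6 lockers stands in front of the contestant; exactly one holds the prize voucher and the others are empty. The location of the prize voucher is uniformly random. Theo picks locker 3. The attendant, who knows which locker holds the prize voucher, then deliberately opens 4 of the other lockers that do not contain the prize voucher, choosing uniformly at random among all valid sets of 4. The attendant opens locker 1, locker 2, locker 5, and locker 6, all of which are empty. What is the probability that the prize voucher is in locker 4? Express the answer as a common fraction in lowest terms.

Condition on the true location of the prize voucher.
If it is in any of lockers 1, 2, 5, and 6 (prior 1/6 each): that locker was opened and seen not to hold the prize — ruled out; weight (1/6)·0 = 0 each.
If it is in locker 3 (prior 1/6): the attendant has 5 equally likely choices, so probability 1/5; weight (1/6)·(1/5) = 1/30.
If it is in locker 4 (prior 1/6): the attendant has no choice, probability 1; weight (1/6)·1 = 1/6.
The weights sum to 1/5.
So P(the prize voucher in locker 4 | the attendant opened locker 1, locker 2, locker 5, and locker 6) = (1/6) / (1/5) = 5/6.

5/6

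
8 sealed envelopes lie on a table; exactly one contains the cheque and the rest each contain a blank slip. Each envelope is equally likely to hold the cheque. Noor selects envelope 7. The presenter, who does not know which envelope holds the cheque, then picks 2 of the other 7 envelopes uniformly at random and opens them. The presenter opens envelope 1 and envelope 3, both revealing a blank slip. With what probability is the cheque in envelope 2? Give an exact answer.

1/6

Because the presenter chose which envelopes to open without knowing where the cheque is, the choice is independent of the prize location. Learning that none of the 2 opened envelopes holds the cheque simply rules out those 2 locations and leaves the remaining 6 envelopes still equally likely by symmetry.
So P(the cheque in envelope 2) = 1/6.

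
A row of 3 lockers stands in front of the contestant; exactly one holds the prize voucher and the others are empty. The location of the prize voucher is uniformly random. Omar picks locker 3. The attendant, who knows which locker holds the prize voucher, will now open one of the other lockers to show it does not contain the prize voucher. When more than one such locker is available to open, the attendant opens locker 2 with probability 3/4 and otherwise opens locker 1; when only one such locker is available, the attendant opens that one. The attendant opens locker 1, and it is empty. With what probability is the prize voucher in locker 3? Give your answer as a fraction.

Apply Bayes' rule, conditioning on where the prize voucher actually is.
If it is in locker 1 (prior 1/3): the attendant opened locker 1, so this case is ruled out; weight (1/3)·0 = 0.
If it is in locker 2 (prior 1/3): only locker 1 is available, probability 1; weight (1/3)·1 = 1/3.
If it is in locker 3 (prior 1/3): locker 2 is available but not opened, probability 1/4; weight (1/3)·(1/4) = 1/12.
The weights sum to 5/12.
So P(the prize voucher in locker 3 | the attendant opened locker 1) = (1/12) / (5/12) = 1/5.

1/5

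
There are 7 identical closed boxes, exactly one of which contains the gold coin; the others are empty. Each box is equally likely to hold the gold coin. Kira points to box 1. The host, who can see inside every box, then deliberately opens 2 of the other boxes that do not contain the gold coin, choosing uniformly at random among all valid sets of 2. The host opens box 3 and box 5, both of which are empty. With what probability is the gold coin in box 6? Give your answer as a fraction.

3/14

Condition on the true location of the gold coin.
If it is in box 1 (prior 1/7): the host has 15 equally likely choices, so probability 1/15; weight (1/7)·(1/15) = 1/105.
If it is in any of boxes 2, 4, 6, and 7 (prior 1/7 each): the host has 10 equally likely choices, so probability 1/10; weight (1/7)·(1/10) = 1/70 each.
If it is in either of boxes 3 and 5 (prior 1/7 each): that box was opened and seen not to hold the prize — ruled out; weight (1/7)·0 = 0 each.
The weights sum to 1/15.
So P(the gold coin in box 6 | the host opened box 3 and box 5) = (1/70) / (1/15) = 3/14.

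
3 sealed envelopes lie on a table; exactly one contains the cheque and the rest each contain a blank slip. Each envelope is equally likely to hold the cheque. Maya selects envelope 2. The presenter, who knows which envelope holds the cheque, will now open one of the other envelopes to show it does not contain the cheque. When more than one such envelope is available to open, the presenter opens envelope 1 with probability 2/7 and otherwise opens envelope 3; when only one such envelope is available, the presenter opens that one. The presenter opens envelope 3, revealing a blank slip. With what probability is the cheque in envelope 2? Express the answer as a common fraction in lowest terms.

5/12

Condition on the true location of the cheque.
If it is in envelope 1 (prior 1/3): only envelope 3 is available, probability 1; weight (1/3)·1 = 1/3.
If it is in envelope 2 (prior 1/3): envelope 1 is available but not opened, probability 5/7; weight (1/3)·(5/7) = 5/21.
If it is in envelope 3 (prior 1/3): the presenter opened envelope 3, so this case is ruled out; weight (1/3)·0 = 0.
The weights sum to 4/7.
So P(the cheque in envelope 2 | the presenter opened envelope 3) = (5/21) / (4/7) = 5/12.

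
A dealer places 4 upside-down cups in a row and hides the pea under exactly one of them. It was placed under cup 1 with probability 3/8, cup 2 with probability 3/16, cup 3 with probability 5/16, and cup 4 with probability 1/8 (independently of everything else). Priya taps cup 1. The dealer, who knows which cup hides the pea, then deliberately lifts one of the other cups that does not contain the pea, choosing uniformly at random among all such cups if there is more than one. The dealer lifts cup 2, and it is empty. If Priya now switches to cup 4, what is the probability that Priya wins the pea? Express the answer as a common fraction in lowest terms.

2/11

Condition on the true location of the pea.
If it is under cup 1 (prior 3/8): the dealer has 3 equally likely choices, so probability 1/3; weight (3/8)·(1/3) = 1/8.
If it is under cup 2 (prior 3/16): the dealer opened cup 2, so this case is ruled out; weight (3/16)·0 = 0.
If it is under cup 3 (prior 5/16): the dealer has 2 equally likely choices, so probability 1/2; weight (5/16)·(1/2) = 5/32.
If it is under cup 4 (prior 1/8): the dealer has 2 equally likely choices, so probability 1/2; weight (1/8)·(1/2) = 1/16.
The weights sum to 11/32.
So P(the pea under cup 4 | the dealer opened cup 2) = (1/16) / (11/32) = 2/11.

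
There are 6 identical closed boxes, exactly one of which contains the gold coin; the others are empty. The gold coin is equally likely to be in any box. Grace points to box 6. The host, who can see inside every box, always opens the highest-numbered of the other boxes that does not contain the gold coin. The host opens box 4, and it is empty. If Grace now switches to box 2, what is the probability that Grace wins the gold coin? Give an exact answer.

Apply Bayes' rule, conditioning on where the gold coin actually is.
If it is in any of boxes 1, 2, 3, and 6 (prior 1/6 each): the host would have opened box 5 instead, probability 0; weight (1/6)·0 = 0 each.
If it is in box 4 (prior 1/6): the host opened box 4, so this case is ruled out; weight (1/6)·0 = 0.
If it is in box 5 (prior 1/6): box 4 is the highest-numbered option available, probability 1; weight (1/6)·1 = 1/6.
The weights sum to 1/6.
So P(the gold coin in box 2 | the host opened box 4) = 0 / (1/6) = 0.

0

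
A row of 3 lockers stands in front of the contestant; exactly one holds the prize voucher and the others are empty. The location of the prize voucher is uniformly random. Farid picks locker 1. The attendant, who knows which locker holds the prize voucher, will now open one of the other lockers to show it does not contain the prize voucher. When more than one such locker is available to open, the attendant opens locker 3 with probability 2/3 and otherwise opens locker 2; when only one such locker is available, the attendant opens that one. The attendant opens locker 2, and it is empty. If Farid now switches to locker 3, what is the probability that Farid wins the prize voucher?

3/4

Apply Bayes' rule, conditioning on where the prize voucher actually is.
If it is in locker 1 (prior 1/3): locker 3 is available but not opened, probability 1/3; weight (1/3)·(1/3) = 1/9.
If it is in locker 2 (prior 1/3): the attendant opened locker 2, so this case is ruled out; weight (1/3)·0 = 0.
If it is in locker 3 (prior 1/3): only locker 2 is available, probability 1; weight (1/3)·1 = 1/3.
The weights sum to 4/9.
So P(the prize voucher in locker 3 | the attendant opened locker 2) = (1/3) / (4/9) = 3/4.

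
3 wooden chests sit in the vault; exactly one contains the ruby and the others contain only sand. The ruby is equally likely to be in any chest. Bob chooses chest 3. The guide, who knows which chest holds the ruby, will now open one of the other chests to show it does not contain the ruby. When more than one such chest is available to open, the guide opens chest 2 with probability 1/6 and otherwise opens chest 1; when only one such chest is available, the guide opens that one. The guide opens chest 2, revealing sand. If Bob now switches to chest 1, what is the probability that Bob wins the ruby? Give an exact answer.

6/7

Apply Bayes' rule, conditioning on where the ruby actually is.
If it is in chest 1 (prior 1/3): only chest 2 is available, probability 1; weight (1/3)·1 = 1/3.
If it is in chest 2 (prior 1/3): the guide opened chest 2, so this case is ruled out; weight (1/3)·0 = 0.
If it is in chest 3 (prior 1/3): chest 2 is available, opened with probability 1/6; weight (1/3)·(1/6) = 1/18.
The weights sum to 7/18.
So P(the ruby in chest 1 | the guide opened chest 2) = (1/3) / (7/18) = 6/7.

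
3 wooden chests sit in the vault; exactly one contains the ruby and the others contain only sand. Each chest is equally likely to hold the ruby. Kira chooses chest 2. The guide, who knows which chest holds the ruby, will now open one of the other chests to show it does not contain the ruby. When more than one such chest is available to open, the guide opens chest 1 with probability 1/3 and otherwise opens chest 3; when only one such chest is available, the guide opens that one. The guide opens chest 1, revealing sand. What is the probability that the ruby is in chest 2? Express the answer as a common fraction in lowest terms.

1/4

Consider each possible location of the ruby in turn.
If it is in chest 1 (prior 1/3): the guide opened chest 1, so this case is ruled out; weight (1/3)·0 = 0.
If it is in chest 2 (prior 1/3): chest 1 is available, opened with probability 1/3; weight (1/3)·(1/3) = 1/9.
If it is in chest 3 (prior 1/3): only chest 1 is available, probability 1; weight (1/3)·1 = 1/3.
The weights sum to 4/9.
So P(the ruby in chest 2 | the guide opened chest 1) = (1/9) / (4/9) = 1/4.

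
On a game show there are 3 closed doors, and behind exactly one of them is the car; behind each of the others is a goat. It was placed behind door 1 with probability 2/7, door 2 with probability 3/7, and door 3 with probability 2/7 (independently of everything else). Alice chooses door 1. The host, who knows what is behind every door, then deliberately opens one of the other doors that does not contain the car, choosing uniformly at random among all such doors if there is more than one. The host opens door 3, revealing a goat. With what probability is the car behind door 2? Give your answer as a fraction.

Consider each possible location of the car in turn.
If it is behind door 1 (prior 2/7): the host has 2 equally likely choices, so probability 1/2; weight (2/7)·(1/2) = 1/7.
If it is behind door 2 (prior 3/7): the host has no choice, probability 1; weight (3/7)·1 = 3/7.
If it is behind door 3 (prior 2/7): the host opened door 3, so this case is ruled out; weight (2/7)·0 = 0.
The weights sum to 4/7.
So P(the car behind door 2 | the host opened door 3) = (3/7) / (4/7) = 3/4.

3/4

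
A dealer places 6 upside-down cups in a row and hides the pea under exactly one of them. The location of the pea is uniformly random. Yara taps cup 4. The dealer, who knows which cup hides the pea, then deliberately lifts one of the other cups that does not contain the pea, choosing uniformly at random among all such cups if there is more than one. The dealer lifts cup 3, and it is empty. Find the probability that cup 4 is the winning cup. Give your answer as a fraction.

Apply Bayes' rule, conditioning on where the pea actually is.
If it is under any of cups 1, 2, 5, and 6 (prior 1/6 each): the dealer has 4 equally likely choices, so probability 1/4; weight (1/6)·(1/4) = 1/24 each.
If it is under cup 3 (prior 1/6): the dealer opened cup 3, so this case is ruled out; weight (1/6)·0 = 0.
If it is under cup 4 (prior 1/6): the dealer has 5 equally likely choices, so probability 1/5; weight (1/6)·(1/5) = 1/30.
The weights sum to 1/5.
So P(the pea under cup 4 | the dealer opened cup 3) = (1/30) / (1/5) = 1/6.

1/6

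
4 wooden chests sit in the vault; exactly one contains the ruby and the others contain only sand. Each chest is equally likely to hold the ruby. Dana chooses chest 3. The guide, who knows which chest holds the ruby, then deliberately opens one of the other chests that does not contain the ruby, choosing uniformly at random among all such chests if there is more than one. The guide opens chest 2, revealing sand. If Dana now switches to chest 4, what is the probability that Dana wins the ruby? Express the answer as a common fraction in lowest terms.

3/8

Consider each possible location of the ruby in turn.
If it is in either of chests 1 and 4 (prior 1/4 each): the guide has 2 equally likely choices, so probability 1/2; weight (1/4)·(1/2) = 1/8 each.
If it is in chest 2 (prior 1/4): the guide opened chest 2, so this case is ruled out; weight (1/4)·0 = 0.
If it is in chest 3 (prior 1/4): the guide has 3 equally likely choices, so probability 1/3; weight (1/4)·(1/3) = 1/12.
The weights sum to 1/3.
So P(the ruby in chest 4 | the guide opened chest 2) = (1/8) / (1/3) = 3/8.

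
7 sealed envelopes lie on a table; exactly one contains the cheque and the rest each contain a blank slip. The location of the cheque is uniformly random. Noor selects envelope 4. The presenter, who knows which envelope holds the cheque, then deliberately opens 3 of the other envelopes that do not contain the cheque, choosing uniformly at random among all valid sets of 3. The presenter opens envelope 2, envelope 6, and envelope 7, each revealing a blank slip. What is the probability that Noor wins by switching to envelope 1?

2/7

Condition on the true location of the cheque.
If it is in any of envelopes 1, 3, and 5 (prior 1/7 each): the presenter has 10 equally likely choices, so probability 1/10; weight (1/7)·(1/10) = 1/70 each.
If it is in any of envelopes 2, 6, and 7 (prior 1/7 each): that envelope was opened and seen not to hold the prize — ruled out; weight (1/7)·0 = 0 each.
If it is in envelope 4 (prior 1/7): the presenter has 20 equally likely choices, so probability 1/20; weight (1/7)·(1/20) = 1/140.
The weights sum to 1/20.
So P(the cheque in envelope 1 | the presenter opened envelope 2, envelope 6, and envelope 7) = (1/70) / (1/20) = 2/7.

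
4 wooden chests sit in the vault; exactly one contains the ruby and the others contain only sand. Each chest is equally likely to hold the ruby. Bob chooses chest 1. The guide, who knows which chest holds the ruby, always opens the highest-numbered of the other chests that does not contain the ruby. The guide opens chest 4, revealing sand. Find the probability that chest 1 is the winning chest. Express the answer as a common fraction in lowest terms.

1/3

Consider each possible location of the ruby in turn.
If it is in any of chests 1, 2, and 3 (prior 1/4 each): chest 4 is the highest-numbered option available, probability 1; weight (1/4)·1 = 1/4 each.
If it is in chest 4 (prior 1/4): the guide opened chest 4, so this case is ruled out; weight (1/4)·0 = 0.
The weights sum to 3/4.
So P(the ruby in chest 1 | the guide opened chest 4) = (1/4) / (3/4) = 1/3.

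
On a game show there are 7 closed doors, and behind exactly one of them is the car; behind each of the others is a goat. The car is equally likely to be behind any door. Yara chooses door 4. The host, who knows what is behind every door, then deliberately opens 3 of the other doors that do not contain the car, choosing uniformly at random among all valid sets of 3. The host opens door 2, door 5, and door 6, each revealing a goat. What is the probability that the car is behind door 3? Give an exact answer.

Condition on the true location of the car.
If it is behind any of doors 1, 3, and 7 (prior 1/7 each): the host has 10 equally likely choices, so probability 1/10; weight (1/7)·(1/10) = 1/70 each.
If it is behind any of doors 2, 5, and 6 (prior 1/7 each): that door was opened and seen not to hold the prize — ruled out; weight (1/7)·0 = 0 each.
If it is behind door 4 (prior 1/7): the host has 20 equally likely choices, so probability 1/20; weight (1/7)·(1/20) = 1/140.
The weights sum to 1/20.
So P(the car behind door 3 | the host opened door 2, door 5, and door 6) = (1/70) / (1/20) = 2/7.

2/7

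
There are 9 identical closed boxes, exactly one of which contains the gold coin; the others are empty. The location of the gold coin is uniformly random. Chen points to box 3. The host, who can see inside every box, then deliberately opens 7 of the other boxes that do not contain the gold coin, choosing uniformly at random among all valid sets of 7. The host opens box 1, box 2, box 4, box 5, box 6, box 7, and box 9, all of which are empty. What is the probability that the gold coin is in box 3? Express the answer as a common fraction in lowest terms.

1/9

Consider each possible location of the gold coin in turn.
If it is in any of boxes 1, 2, 4, 5, 6, 7, and 9 (prior 1/9 each): that box was opened and seen not to hold the prize — ruled out; weight (1/9)·0 = 0 each.
If it is in box 3 (prior 1/9): the host has 8 equally likely choices, so probability 1/8; weight (1/9)·(1/8) = 1/72.
If it is in box 8 (prior 1/9): the host has no choice, probability 1; weight (1/9)·1 = 1/9.
The weights sum to 1/8.
So P(the gold coin in box 3 | the host opened box 1, box 2, box 4, box 5, box 6, box 7, and box 9) = (1/72) / (1/8) = 1/9.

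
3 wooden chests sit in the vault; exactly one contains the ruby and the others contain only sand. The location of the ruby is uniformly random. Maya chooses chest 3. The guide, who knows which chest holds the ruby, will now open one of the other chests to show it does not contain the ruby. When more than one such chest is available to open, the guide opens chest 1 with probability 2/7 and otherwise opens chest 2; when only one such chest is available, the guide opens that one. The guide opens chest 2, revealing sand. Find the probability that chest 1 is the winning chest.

7/12

Condition on the true location of the ruby.
If it is in chest 1 (prior 1/3): only chest 2 is available, probability 1; weight (1/3)·1 = 1/3.
If it is in chest 2 (prior 1/3): the guide opened chest 2, so this case is ruled out; weight (1/3)·0 = 0.
If it is in chest 3 (prior 1/3): chest 1 is available but not opened, probability 5/7; weight (1/3)·(5/7) = 5/21.
The weights sum to 4/7.
So P(the ruby in chest 1 | the guide opened chest 2) = (1/3) / (4/7) = 7/12.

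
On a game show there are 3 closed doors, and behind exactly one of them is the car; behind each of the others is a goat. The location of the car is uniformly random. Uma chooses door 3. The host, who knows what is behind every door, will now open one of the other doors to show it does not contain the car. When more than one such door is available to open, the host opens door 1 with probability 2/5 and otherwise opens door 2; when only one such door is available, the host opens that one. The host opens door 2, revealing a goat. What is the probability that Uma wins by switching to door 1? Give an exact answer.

Consider each possible location of the car in turn.
If it is behind door 1 (prior 1/3): only door 2 is available, probability 1; weight (1/3)·1 = 1/3.
If it is behind door 2 (prior 1/3): the host opened door 2, so this case is ruled out; weight (1/3)·0 = 0.
If it is behind door 3 (prior 1/3): door 1 is available but not opened, probability 3/5; weight (1/3)·(3/5) = 1/5.
The weights sum to 8/15.
So P(the car behind door 1 | the host opened door 2) = (1/3) / (8/15) = 5/8.

5/8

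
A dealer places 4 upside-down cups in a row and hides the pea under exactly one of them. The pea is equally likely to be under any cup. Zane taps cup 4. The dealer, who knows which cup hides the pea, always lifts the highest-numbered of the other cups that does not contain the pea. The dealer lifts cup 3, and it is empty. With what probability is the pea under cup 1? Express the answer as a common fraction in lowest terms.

1/3

Apply Bayes' rule, conditioning on where the pea actually is.
If it is under any of cups 1, 2, and 4 (prior 1/4 each): cup 3 is the highest-numbered option available, probability 1; weight (1/4)·1 = 1/4 each.
If it is under cup 3 (prior 1/4): the dealer opened cup 3, so this case is ruled out; weight (1/4)·0 = 0.
The weights sum to 3/4.
So P(the pea under cup 1 | the dealer opened cup 3) = (1/4) / (3/4) = 1/3.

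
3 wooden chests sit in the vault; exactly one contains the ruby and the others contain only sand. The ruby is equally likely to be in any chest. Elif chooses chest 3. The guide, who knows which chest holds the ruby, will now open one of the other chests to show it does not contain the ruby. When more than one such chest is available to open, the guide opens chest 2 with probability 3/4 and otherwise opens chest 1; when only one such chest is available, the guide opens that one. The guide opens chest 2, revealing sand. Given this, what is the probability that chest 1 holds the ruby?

Apply Bayes' rule, conditioning on where the ruby actually is.
If it is in chest 1 (prior 1/3): only chest 2 is available, probability 1; weight (1/3)·1 = 1/3.
If it is in chest 2 (prior 1/3): the guide opened chest 2, so this case is ruled out; weight (1/3)·0 = 0.
If it is in chest 3 (prior 1/3): chest 2 is available, opened with probability 3/4; weight (1/3)·(3/4) = 1/4.
The weights sum to 7/12.
So P(the ruby in chest 1 | the guide opened chest 2) = (1/3) / (7/12) = 4/7.

4/7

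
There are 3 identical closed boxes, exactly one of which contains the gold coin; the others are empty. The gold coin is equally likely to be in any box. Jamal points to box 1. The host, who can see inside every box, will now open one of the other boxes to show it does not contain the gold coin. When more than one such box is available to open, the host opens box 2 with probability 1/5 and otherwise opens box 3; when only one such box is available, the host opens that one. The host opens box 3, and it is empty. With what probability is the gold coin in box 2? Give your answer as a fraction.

Condition on the true location of the gold coin.
If it is in box 1 (prior 1/3): box 2 is available but not opened, probability 4/5; weight (1/3)·(4/5) = 4/15.
If it is in box 2 (prior 1/3): only box 3 is available, probability 1; weight (1/3)·1 = 1/3.
If it is in box 3 (prior 1/3): the host opened box 3, so this case is ruled out; weight (1/3)·0 = 0.
The weights sum to 3/5.
So P(the gold coin in box 2 | the host opened box 3) = (1/3) / (3/5) = 5/9.

5/9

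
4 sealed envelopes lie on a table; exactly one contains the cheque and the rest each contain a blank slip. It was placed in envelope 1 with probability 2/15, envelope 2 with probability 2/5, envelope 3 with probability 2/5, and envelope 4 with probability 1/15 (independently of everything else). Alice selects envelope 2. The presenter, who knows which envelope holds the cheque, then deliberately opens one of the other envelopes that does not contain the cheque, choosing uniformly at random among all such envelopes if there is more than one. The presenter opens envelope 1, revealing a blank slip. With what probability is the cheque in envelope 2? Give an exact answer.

Consider each possible location of the cheque in turn.
If it is in envelope 1 (prior 2/15): the presenter opened envelope 1, so this case is ruled out; weight (2/15)·0 = 0.
If it is in envelope 2 (prior 2/5): the presenter has 3 equally likely choices, so probability 1/3; weight (2/5)·(1/3) = 2/15.
If it is in envelope 3 (prior 2/5): the presenter has 2 equally likely choices, so probability 1/2; weight (2/5)·(1/2) = 1/5.
If it is in envelope 4 (prior 1/15): the presenter has 2 equally likely choices, so probability 1/2; weight (1/15)·(1/2) = 1/30.
The weights sum to 11/30.
So P(the cheque in envelope 2 | the presenter opened envelope 1) = (2/15) / (11/30) = 4/11.

4/11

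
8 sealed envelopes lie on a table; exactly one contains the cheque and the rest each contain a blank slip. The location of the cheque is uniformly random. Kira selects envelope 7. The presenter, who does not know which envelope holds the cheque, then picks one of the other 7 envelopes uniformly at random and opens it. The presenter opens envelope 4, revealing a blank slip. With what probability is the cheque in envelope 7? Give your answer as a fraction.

1/7

Because the presenter chose which envelope to open without knowing where the cheque is, the choice is independent of the prize location. Learning that envelope 4 does not hold the cheque simply rules out that one location and leaves the remaining 7 envelopes still equally likely by symmetry.
So P(the cheque in envelope 7) = 1/7.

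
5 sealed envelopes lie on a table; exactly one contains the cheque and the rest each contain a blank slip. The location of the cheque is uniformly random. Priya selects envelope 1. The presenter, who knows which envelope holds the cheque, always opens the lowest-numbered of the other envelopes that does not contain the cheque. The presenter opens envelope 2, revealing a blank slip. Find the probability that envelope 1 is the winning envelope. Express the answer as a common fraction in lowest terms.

Consider each possible location of the cheque in turn.
If it is in any of envelopes 1, 3, 4, and 5 (prior 1/5 each): envelope 2 is the lowest-numbered option available, probability 1; weight (1/5)·1 = 1/5 each.
If it is in envelope 2 (prior 1/5): the presenter opened envelope 2, so this case is ruled out; weight (1/5)·0 = 0.
The weights sum to 4/5.
So P(the cheque in envelope 1 | the presenter opened envelope 2) = (1/5) / (4/5) = 1/4.

1/4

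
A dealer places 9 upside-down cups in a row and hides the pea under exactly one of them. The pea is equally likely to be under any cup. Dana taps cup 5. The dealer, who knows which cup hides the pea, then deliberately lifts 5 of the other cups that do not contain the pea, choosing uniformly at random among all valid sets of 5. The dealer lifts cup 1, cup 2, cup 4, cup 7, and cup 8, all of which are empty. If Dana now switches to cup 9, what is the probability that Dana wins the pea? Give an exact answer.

Apply Bayes' rule, conditioning on where the pea actually is.
If it is under any of cups 1, 2, 4, 7, and 8 (prior 1/9 each): that cup was opened and seen not to hold the prize — ruled out; weight (1/9)·0 = 0 each.
If it is under any of cups 3, 6, and 9 (prior 1/9 each): the dealer has 21 equally likely choices, so probability 1/21; weight (1/9)·(1/21) = 1/189 each.
If it is under cup 5 (prior 1/9): the dealer has 56 equally likely choices, so probability 1/56; weight (1/9)·(1/56) = 1/504.
The weights sum to 1/56.
So P(the pea under cup 9 | the dealer opened cup 1, cup 2, cup 4, cup 7, and cup 8) = (1/189) / (1/56) = 8/27.

8/27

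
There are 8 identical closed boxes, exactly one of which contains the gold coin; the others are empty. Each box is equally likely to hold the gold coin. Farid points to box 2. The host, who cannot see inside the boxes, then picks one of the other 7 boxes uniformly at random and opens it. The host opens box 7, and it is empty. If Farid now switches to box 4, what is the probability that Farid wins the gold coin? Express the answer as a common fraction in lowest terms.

1/7

Consider each possible location of the gold coin in turn.
If it is in any of boxes 1, 2, 3, 4, 5, 6, and 8 (prior 1/8 each): the host picks box 7 with probability 1/7 regardless, and it is not the prize; weight (1/8)·(1/7) = 1/56 each.
If it is in box 7 (prior 1/8): the host opened box 7, so this case is ruled out; weight (1/8)·0 = 0.
The weights sum to 1/8.
So P(the gold coin in box 4 | the host opened box 7) = (1/56) / (1/8) = 1/7.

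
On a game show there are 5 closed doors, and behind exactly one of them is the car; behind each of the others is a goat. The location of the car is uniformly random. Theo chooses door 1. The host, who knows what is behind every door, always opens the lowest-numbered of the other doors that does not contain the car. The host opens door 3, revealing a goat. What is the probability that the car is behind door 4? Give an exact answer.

0

Consider each possible location of the car in turn.
If it is behind any of doors 1, 4, and 5 (prior 1/5 each): the host would have opened door 2 instead, probability 0; weight (1/5)·0 = 0 each.
If it is behind door 2 (prior 1/5): door 3 is the lowest-numbered option available, probability 1; weight (1/5)·1 = 1/5.
If it is behind door 3 (prior 1/5): the host opened door 3, so this case is ruled out; weight (1/5)·0 = 0.
The weights sum to 1/5.
So P(the car behind door 4 | the host opened door 3) = 0 / (1/5) = 0.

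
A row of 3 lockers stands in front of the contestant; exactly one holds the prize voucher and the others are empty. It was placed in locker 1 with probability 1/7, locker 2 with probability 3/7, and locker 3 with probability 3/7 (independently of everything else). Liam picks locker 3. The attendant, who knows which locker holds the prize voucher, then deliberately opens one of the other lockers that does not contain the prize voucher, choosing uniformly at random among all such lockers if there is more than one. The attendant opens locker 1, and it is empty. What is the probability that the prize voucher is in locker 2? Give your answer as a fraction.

Consider each possible location of the prize voucher in turn.
If it is in locker 1 (prior 1/7): the attendant opened locker 1, so this case is ruled out; weight (1/7)·0 = 0.
If it is in locker 2 (prior 3/7): the attendant has no choice, probability 1; weight (3/7)·1 = 3/7.
If it is in locker 3 (prior 3/7): the attendant has 2 equally likely choices, so probability 1/2; weight (3/7)·(1/2) = 3/14.
The weights sum to 9/14.
So P(the prize voucher in locker 2 | the attendant opened locker 1) = (3/7) / (9/14) = 2/3.

2/3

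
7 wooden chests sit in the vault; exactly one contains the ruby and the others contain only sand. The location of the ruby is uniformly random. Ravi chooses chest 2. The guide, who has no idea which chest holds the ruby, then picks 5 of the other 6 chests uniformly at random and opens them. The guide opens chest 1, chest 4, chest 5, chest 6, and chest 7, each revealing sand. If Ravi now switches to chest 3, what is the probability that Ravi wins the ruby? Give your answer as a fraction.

1/2

Because the guide chose which chests to open without knowing where the ruby is, the choice is independent of the prize location. Learning that none of the 5 opened chests holds the ruby simply rules out those 5 locations and leaves the remaining 2 chests still equally likely by symmetry.
So P(the ruby in chest 3) = 1/2.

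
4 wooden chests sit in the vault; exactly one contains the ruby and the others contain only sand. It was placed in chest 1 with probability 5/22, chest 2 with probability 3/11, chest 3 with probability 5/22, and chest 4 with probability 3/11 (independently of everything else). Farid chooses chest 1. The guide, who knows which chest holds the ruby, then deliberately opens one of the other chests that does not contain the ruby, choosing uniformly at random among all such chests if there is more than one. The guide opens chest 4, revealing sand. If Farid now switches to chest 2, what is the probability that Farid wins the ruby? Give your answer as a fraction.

18/43

Consider each possible location of the ruby in turn.
If it is in chest 1 (prior 5/22): the guide has 3 equally likely choices, so probability 1/3; weight (5/22)·(1/3) = 5/66.
If it is in chest 2 (prior 3/11): the guide has 2 equally likely choices, so probability 1/2; weight (3/11)·(1/2) = 3/22.
If it is in chest 3 (prior 5/22): the guide has 2 equally likely choices, so probability 1/2; weight (5/22)·(1/2) = 5/44.
If it is in chest 4 (prior 3/11): the guide opened chest 4, so this case is ruled out; weight (3/11)·0 = 0.
The weights sum to 43/132.
So P(the ruby in chest 2 | the guide opened chest 4) = (3/22) / (43/132) = 18/43.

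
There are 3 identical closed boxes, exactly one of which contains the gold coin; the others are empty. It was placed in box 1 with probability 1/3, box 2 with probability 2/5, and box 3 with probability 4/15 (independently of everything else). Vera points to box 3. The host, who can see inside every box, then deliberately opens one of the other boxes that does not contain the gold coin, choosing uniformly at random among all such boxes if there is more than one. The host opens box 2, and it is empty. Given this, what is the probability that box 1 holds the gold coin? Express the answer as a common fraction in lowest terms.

Consider each possible location of the gold coin in turn.
If it is in box 1 (prior 1/3): the host has no choice, probability 1; weight (1/3)·1 = 1/3.
If it is in box 2 (prior 2/5): the host opened box 2, so this case is ruled out; weight (2/5)·0 = 0.
If it is in box 3 (prior 4/15): the host has 2 equally likely choices, so probability 1/2; weight (4/15)·(1/2) = 2/15.
The weights sum to 7/15.
So P(the gold coin in box 1 | the host opened box 2) = (1/3) / (7/15) = 5/7.

5/7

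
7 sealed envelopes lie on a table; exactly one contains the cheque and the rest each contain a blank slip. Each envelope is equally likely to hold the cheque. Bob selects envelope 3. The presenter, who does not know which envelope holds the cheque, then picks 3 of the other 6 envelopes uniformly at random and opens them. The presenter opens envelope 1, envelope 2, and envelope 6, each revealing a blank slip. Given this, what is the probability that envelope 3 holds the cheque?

1/4

Condition on the true location of the cheque.
If it is in any of envelopes 1, 2, and 6 (prior 1/7 each): that envelope was opened and seen not to hold the prize — ruled out; weight (1/7)·0 = 0 each.
If it is in any of envelopes 3, 4, 5, and 7 (prior 1/7 each): the presenter picks exactly this set with probability 1/20 regardless, and none is the prize; weight (1/7)·(1/20) = 1/140 each.
The weights sum to 1/35.
So P(the cheque in envelope 3 | the presenter opened envelope 1, envelope 2, and envelope 6) = (1/140) / (1/35) = 1/4.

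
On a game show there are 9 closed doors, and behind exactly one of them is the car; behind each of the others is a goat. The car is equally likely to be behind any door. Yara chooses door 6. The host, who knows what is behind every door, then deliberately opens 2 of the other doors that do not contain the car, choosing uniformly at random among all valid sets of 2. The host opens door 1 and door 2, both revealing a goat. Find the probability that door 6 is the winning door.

Condition on the true location of the car.
If it is behind either of doors 1 and 2 (prior 1/9 each): that door was opened and seen not to hold the prize — ruled out; weight (1/9)·0 = 0 each.
If it is behind any of doors 3, 4, 5, 7, 8, and 9 (prior 1/9 each): the host has 21 equally likely choices, so probability 1/21; weight (1/9)·(1/21) = 1/189 each.
If it is behind door 6 (prior 1/9): the host has 28 equally likely choices, so probability 1/28; weight (1/9)·(1/28) = 1/252.
The weights sum to 1/28.
So P(the car behind door 6 | the host opened door 1 and door 2) = (1/252) / (1/28) = 1/9.

1/9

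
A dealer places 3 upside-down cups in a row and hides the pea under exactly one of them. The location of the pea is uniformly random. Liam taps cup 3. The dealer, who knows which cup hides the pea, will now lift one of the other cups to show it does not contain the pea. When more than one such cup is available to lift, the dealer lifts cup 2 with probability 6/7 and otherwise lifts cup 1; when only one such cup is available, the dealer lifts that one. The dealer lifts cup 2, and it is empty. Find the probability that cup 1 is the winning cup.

7/13

Consider each possible location of the pea in turn.
If it is under cup 1 (prior 1/3): only cup 2 is available, probability 1; weight (1/3)·1 = 1/3.
If it is under cup 2 (prior 1/3): the dealer opened cup 2, so this case is ruled out; weight (1/3)·0 = 0.
If it is under cup 3 (prior 1/3): cup 2 is available, opened with probability 6/7; weight (1/3)·(6/7) = 2/7.
The weights sum to 13/21.
So P(the pea under cup 1 | the dealer opened cup 2) = (1/3) / (13/21) = 7/13.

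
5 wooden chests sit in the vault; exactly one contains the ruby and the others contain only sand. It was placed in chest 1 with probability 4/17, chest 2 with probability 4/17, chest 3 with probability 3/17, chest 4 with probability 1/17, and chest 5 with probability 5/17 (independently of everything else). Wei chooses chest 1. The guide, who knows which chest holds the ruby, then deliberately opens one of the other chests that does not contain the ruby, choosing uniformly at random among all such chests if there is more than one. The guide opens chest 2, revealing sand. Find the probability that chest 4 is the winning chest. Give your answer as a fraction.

Condition on the true location of the ruby.
If it is in chest 1 (prior 4/17): the guide has 4 equally likely choices, so probability 1/4; weight (4/17)·(1/4) = 1/17.
If it is in chest 2 (prior 4/17): the guide opened chest 2, so this case is ruled out; weight (4/17)·0 = 0.
If it is in chest 3 (prior 3/17): the guide has 3 equally likely choices, so probability 1/3; weight (3/17)·(1/3) = 1/17.
If it is in chest 4 (prior 1/17): the guide has 3 equally likely choices, so probability 1/3; weight (1/17)·(1/3) = 1/51.
If it is in chest 5 (prior 5/17): the guide has 3 equally likely choices, so probability 1/3; weight (5/17)·(1/3) = 5/51.
The weights sum to 4/17.
So P(the ruby in chest 4 | the guide opened chest 2) = (1/51) / (4/17) = 1/12.

1/12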